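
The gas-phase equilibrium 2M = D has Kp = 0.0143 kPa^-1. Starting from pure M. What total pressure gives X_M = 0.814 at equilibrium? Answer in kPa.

Take 1 mol M as basis and let X be its fractional conversion, so ξ = 0.5X.
At extent ξ: n_M = 1 − X; n_D = 0.5X.
n_T = Σnᵢ = 1 − 0.5X.
Kp = p_D / (p_M^2) with p_i = (n_i/n_T)·P.
At X = 0.814: the mole-fraction product g(X) = Π y_i^ν_i = 6.976. Since Kp = g(X)·P^{-1}, P = (g/Kp)^(1/1) = (6.976/0.0143)^(1/1) = 488 kPa.

P = 488 kPa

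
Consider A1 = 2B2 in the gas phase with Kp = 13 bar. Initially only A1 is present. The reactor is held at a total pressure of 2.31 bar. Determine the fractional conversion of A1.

Take 1 mol A1 as basis and let X be its fractional conversion, so ξ = X.
At extent ξ: n_A1 = 1 − X; n_B2 = 2X.
Total moles n_T = 1 + X.
With p_i = (n_i/n_T)P, Kp = p_B2^2 / (p_A1).
Setting this equal to 13 bar and taking the physical root (0 < X < 1) gives X = 0.765.

X = 0.765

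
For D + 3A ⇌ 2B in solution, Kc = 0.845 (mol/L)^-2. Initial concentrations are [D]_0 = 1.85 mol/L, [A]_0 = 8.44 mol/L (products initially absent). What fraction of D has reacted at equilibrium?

X = 0.865

Let X = conversion of D; extent ξ = 1.85·X mol/L.
Concentrations: [D] = 1.85 − 1.85X; [A] = 8.44 − 5.55X; [B] = 3.7X.
Kc = [B]^2 / ([D] [A]^3).
Solving Kc = 0.845 for X ∈ (0,1): X = 0.865.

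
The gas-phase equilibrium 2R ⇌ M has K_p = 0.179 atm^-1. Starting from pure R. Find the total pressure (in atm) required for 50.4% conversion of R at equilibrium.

Take 1 mol R as basis and let X be its fractional conversion, so ξ = 0.5X.
Mole table: n_R = 1 − X; n_M = 0.5X.
Summing: n_T = 1 − 0.5X.
K_p = p_M / (p_R^2) with p_i = (n_i/n_T)·P.
At X = 0.504: the mole-fraction product g(X) = Π y_i^ν_i = 0.7662. Since K_p = g(X)·P^{-1}, P = (g/K_p)^(1/1) = (0.7662/0.179)^(1/1) = 4.28 atm.

P = 4.28 atm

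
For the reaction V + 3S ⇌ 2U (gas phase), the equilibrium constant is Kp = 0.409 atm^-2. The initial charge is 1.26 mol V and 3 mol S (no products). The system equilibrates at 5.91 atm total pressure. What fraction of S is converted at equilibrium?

X = 0.617

Let X = conversion of S (basis 3 mol S); extent of reaction ξ = X.
Mole table: n_V = 1.26 − X; n_S = 3 − 3X; n_U = 2X.
Summing: n_T = 4.26 − 2X.
Mole fractions y_i = n_i/n_T; Kp = p_U^2 / (p_V p_S^3) with p_i = y_i·P.
Setting this equal to 0.409 atm^-2 and taking the physical root (0 < X < 1) gives X = 0.617.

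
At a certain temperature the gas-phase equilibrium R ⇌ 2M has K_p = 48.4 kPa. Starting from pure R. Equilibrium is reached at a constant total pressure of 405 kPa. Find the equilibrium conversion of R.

X = 0.170

Basis: 1 mol R initially; let X = conversion of R. Extent ξ = X.
Species balance: n_R = 1 − X; n_M = 2X.
Total moles n_T = 1 + X.
Mole fractions y_i = n_i/n_T; K_p = p_M^2 / (p_R) with p_i = y_i·P.
Setting this equal to 48.4 kPa and taking the physical root (0 < X < 1) gives X = 0.170.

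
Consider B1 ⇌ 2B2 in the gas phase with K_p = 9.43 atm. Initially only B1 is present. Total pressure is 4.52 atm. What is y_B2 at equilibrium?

y_B2 = 0.739

Let X = conversion of B1 (basis 1 mol B1); extent of reaction ξ = X.
At extent ξ: n_B1 = 1 − X; n_B2 = 2X.
Summing: n_T = 1 + X.
Mole fractions y_i = n_i/n_T; K_p = p_B2^2 / (p_B1) with p_i = y_i·P.
Setting this equal to 9.43 atm and taking the physical root (0 < X < 1) gives X = 0.585.
Then n_B2 = 1.17, n_T = 1.59, so y_B2 = 0.739.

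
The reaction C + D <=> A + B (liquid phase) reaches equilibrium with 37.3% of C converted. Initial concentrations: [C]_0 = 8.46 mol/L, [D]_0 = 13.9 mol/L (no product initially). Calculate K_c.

Let X = conversion of C.
Concentrations: [C] = 8.46 − 8.46X; [D] = 13.9 − 8.46X; [A] = 8.46X; [B] = 8.46X.
At X = 0.373: [C] = 5.3, [D] = 10.7, [A] = 3.16, [B] = 3.16.
K_c = [A] [B] / ([C] [D]) = 0.175.

K_c = 0.175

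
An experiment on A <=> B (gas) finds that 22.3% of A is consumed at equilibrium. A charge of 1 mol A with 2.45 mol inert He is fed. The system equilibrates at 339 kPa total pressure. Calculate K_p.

K_p = 0.287

Let X = conversion of A (basis 1 mol A); extent of reaction ξ = X.
At extent ξ: n_A = 1 − X; n_B = X; n_I = 2.45 (inert).
n_T stays at 3.45 (no change in mole number).
At X = 0.223: n_A = 0.777, n_B = 0.223, n_T = 3.45.
p_i = (n_i/n_T)·P. K_p = p_B / (p_A) = 0.287.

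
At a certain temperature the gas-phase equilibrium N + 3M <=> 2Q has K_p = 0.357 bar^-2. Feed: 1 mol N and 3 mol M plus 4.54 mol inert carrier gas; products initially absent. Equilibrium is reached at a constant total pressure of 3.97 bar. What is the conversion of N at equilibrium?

Take 1 mol N as basis and let X be its fractional conversion, so ξ = X.
At extent ξ: n_N = 1 − X; n_M = 3 − 3X; n_Q = 2X; n_I = 4.54 (inert).
n_T = Σnᵢ = 8.54 − 2X.
With p_i = (n_i/n_T)P, K_p = p_Q^2 / (p_N p_M^3).
Equating to 0.357 bar^-2 and solving on 0 < X < 1: X = 0.341.

X = 0.341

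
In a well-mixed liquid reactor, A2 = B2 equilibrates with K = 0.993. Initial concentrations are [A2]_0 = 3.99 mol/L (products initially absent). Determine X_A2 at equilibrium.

Let X = conversion of A2; extent ξ = 3.99·X mol/L.
Concentrations: [A2] = 3.99 − 3.99X; [B2] = 3.99X.
K = [B2] / ([A2]).
Setting equal to 0.993 and solving for X on (0,1) gives X = 0.498.

X = 0.498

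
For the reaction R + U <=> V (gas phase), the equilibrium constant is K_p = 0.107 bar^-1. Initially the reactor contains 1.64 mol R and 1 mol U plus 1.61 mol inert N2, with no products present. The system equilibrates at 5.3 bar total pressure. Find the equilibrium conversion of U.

Take 1 mol U as basis and let X be its fractional conversion, so ξ = X.
At extent ξ: n_R = 1.64 − X; n_U = 1 − X; n_V = X; n_I = 1.61 (inert).
Summing: n_T = 4.25 − X.
With p_i = (n_i/n_T)P, K_p = p_V / (p_R p_U).
Equating to 0.107 bar^-1 and solving on 0 < X < 1: X = 0.170.

X = 0.170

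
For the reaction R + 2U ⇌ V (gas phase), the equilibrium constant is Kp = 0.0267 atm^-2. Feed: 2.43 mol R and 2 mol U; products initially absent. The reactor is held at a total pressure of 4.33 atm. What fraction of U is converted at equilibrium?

X = 0.182

Basis: 2 mol U initially; let X = conversion of U. Extent ξ = X.
Species balance: n_R = 2.43 − X; n_U = 2 − 2X; n_V = X.
Total moles n_T = 4.43 − 2X.
y_i = n_i/n_T, p_i = y_i·P. Kp = p_V / (p_R p_U^2).
This yields a degree-3 equation in X; solving on (0,1), X = 0.182.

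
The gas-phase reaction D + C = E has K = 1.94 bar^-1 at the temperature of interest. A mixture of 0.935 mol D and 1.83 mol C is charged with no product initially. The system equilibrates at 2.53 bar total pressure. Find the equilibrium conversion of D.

X = 0.730

Let X = conversion of D (basis 0.935 mol D); extent of reaction ξ = 0.935X.
Species balance: n_D = 0.935 − 0.935X; n_C = 1.83 − 0.935X; n_E = 0.935X.
Total moles n_T = 2.77 − 0.935X.
y_i = n_i/n_T, p_i = y_i·P. K = p_E / (p_D p_C).
Equating to 1.94 bar^-1 and solving on 0 < X < 1: X = 0.730.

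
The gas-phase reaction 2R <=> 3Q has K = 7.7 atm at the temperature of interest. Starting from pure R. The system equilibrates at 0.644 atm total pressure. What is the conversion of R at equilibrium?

Take 1 mol R as basis and let X be its fractional conversion, so ξ = 0.5X.
Species balance: n_R = 1 − X; n_Q = 1.5X.
n_T = Σnᵢ = 1 + 0.5X.
Mole fractions y_i = n_i/n_T; K = p_Q^3 / (p_R^2) with p_i = y_i·P.
Equating to 7.7 atm and solving on 0 < X < 1: X = 0.721.

X = 0.721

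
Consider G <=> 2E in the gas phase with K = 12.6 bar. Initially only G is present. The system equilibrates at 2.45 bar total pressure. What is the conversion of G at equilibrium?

X = 0.750

Basis: 1 mol G initially; let X = conversion of G. Extent ξ = X.
Species balance: n_G = 1 − X; n_E = 2X.
n_T = Σnᵢ = 1 + X.
Mole fractions y_i = n_i/n_T; K = p_E^2 / (p_G) with p_i = y_i·P.
Equating to 12.6 bar and solving on 0 < X < 1: X = 0.750.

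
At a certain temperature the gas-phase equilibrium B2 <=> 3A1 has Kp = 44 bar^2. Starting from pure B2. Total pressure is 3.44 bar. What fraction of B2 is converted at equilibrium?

Let X = conversion of B2 (basis 1 mol B2); extent of reaction ξ = X.
Species balance: n_B2 = 1 − X; n_A1 = 3X.
Total moles n_T = 1 + 2X.
Mole fractions y_i = n_i/n_T; Kp = p_A1^3 / (p_B2) with p_i = y_i·P.
Setting this equal to 44 bar^2 and taking the physical root (0 < X < 1) gives X = 0.637.

X = 0.637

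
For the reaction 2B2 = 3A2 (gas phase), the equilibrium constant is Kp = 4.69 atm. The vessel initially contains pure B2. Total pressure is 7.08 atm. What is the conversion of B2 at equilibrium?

X = 0.427

Let X = conversion of B2 (basis 1 mol B2); extent of reaction ξ = 0.5X.
Moles: n_B2 = 1 − X; n_A2 = 1.5X.
Total moles n_T = 1 + 0.5X.
y_i = n_i/n_T, p_i = y_i·P. Kp = p_A2^3 / (p_B2^2).
Setting this equal to 4.69 atm and taking the physical root (0 < X < 1) gives X = 0.427.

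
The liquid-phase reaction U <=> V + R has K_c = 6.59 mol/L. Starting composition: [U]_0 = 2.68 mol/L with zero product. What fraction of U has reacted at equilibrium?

X = 0.763

Let X = conversion of U; extent ξ = 2.68·X mol/L.
Concentrations: [U] = 2.68 − 2.68X; [V] = 2.68X; [R] = 2.68X.
K_c = [V] [R] / ([U]).
Equating to 6.59 mol/L: the physical root is X = 0.763.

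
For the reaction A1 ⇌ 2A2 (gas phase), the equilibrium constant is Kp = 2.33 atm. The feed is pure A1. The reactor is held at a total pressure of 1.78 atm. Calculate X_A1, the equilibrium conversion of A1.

X = 0.497

Take 1 mol A1 as basis and let X be its fractional conversion, so ξ = X.
Moles: n_A1 = 1 − X; n_A2 = 2X.
Summing: n_T = 1 + X.
With p_i = (n_i/n_T)P, Kp = p_A2^2 / (p_A1).
Setting this equal to 2.33 atm and taking the physical root (0 < X < 1) gives X = 0.497.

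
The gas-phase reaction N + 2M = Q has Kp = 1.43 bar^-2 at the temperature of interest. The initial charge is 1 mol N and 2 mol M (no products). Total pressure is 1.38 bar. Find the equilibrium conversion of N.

X = 0.434

Take 1 mol N as basis and let X be its fractional conversion, so ξ = X.
Mole table: n_N = 1 − X; n_M = 2 − 2X; n_Q = X.
n_T = Σnᵢ = 3 − 2X.
Mole fractions y_i = n_i/n_T; Kp = p_Q / (p_N p_M^2) with p_i = y_i·P.
This yields a degree-3 equation in X; solving on (0,1), X = 0.434.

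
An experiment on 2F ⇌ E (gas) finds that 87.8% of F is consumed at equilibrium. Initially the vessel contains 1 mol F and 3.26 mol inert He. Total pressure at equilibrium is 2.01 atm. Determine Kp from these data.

Kp = 56.1 atm^-1

Basis: 1 mol F initially; let X = conversion of F. Extent ξ = 0.5X.
Moles: n_F = 1 − X; n_E = 0.5X; n_I = 3.26 (inert).
n_T = Σnᵢ = 4.26 − 0.5X.
At X = 0.878: n_F = 0.122, n_E = 0.439, n_T = 3.82.
p_i = (n_i/n_T)·P. Kp = p_E / (p_F^2) = 56.1 atm^-1.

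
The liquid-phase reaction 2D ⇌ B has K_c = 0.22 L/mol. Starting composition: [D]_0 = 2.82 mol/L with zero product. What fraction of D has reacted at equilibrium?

Let X = conversion of D; extent ξ = 2.82X/2 mol/L.
Concentrations: [D] = 2.82 − 2.82X; [B] = 1.41X.
K_c = [B] / ([D]^2).
Equating to 0.22 L/mol: the physical root is X = 0.419.

X = 0.419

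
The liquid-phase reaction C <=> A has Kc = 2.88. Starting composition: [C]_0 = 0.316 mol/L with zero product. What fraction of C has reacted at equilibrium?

X = 0.742

Let X = conversion of C; extent ξ = 0.316·X mol/L.
Concentrations: [C] = 0.316 − 0.316X; [A] = 0.316X.
Kc = [A] / ([C]).
Solving Kc = 2.88 for X ∈ (0,1): X = 0.742.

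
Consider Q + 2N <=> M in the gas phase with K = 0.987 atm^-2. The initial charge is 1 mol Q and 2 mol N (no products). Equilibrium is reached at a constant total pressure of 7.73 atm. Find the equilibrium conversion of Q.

X = 0.813

Take 1 mol Q as basis and let X be its fractional conversion, so ξ = X.
Mole table: n_Q = 1 − X; n_N = 2 − 2X; n_M = X.
Summing: n_T = 3 − 2X.
y_i = n_i/n_T, p_i = y_i·P. K = p_M / (p_Q p_N^2).
Substituting and setting equal to 0.987 atm^-2 gives a polynomial in X; the root in (0,1) is X = 0.813.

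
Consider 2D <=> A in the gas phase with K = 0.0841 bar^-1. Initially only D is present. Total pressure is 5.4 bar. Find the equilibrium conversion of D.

X = 0.404

Basis: 1 mol D initially; let X = conversion of D. Extent ξ = 0.5X.
At extent ξ: n_D = 1 − X; n_A = 0.5X.
Summing: n_T = 1 − 0.5X.
With p_i = (n_i/n_T)P, K = p_A / (p_D^2).
Substituting and setting equal to 0.0841 bar^-1 gives a polynomial in X; the root in (0,1) is X = 0.404.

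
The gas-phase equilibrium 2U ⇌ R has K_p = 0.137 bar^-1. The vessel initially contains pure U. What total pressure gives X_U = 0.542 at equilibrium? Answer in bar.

P = 6.87 bar

Basis: 1 mol U initially; let X = conversion of U. Extent ξ = 0.5X.
Mole table: n_U = 1 − X; n_R = 0.5X.
Total moles n_T = 1 − 0.5X.
K_p = p_R / (p_U^2) with p_i = (n_i/n_T)·P.
At X = 0.542: the mole-fraction product g(X) = Π y_i^ν_i = 0.9418. Since K_p = g(X)·P^{-1}, P = (g/K_p)^(1/1) = (0.9418/0.137)^(1/1) = 6.87 bar.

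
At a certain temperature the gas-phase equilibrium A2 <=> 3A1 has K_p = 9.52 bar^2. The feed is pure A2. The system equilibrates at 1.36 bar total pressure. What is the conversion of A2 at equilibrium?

X = 0.693

Basis: 1 mol A2 initially; let X = conversion of A2. Extent ξ = X.
Moles: n_A2 = 1 − X; n_A1 = 3X.
Total moles n_T = 1 + 2X.
With p_i = (n_i/n_T)P, K_p = p_A1^3 / (p_A2).
Setting this equal to 9.52 bar^2 and taking the physical root (0 < X < 1) gives X = 0.693.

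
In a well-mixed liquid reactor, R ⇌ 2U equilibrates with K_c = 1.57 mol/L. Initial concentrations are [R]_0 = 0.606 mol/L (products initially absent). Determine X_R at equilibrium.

Let X = conversion of R; extent ξ = 0.606·X mol/L.
Concentrations: [R] = 0.606 − 0.606X; [U] = 1.21X.
K_c = [U]^2 / ([R]).
Equating to 1.57 mol/L: the physical root is X = 0.544.

X = 0.544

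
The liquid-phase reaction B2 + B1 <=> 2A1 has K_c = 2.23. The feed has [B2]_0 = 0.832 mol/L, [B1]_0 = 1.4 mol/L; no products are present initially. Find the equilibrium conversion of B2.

X = 0.541

Let X = conversion of B2; extent ξ = 0.832·X mol/L.
Concentrations: [B2] = 0.832 − 0.832X; [B1] = 1.4 − 0.832X; [A1] = 1.66X.
K_c = [A1]^2 / ([B2] [B1]).
Solving K_c = 2.23 for X ∈ (0,1): X = 0.541.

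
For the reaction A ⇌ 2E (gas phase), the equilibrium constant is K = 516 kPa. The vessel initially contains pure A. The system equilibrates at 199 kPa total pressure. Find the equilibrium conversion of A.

Basis: 1 mol A initially; let X = conversion of A. Extent ξ = X.
Mole table: n_A = 1 − X; n_E = 2X.
Total moles n_T = 1 + X.
y_i = n_i/n_T, p_i = y_i·P. K = p_E^2 / (p_A).
This yields a degree-2 equation in X; solving on (0,1), X = 0.627.

X = 0.627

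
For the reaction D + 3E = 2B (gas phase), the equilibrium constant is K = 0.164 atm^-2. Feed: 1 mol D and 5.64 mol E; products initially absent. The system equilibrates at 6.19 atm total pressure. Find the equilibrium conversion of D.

X = 0.753

Let X = conversion of D (basis 1 mol D); extent of reaction ξ = X.
Moles: n_D = 1 − X; n_E = 5.64 − 3X; n_B = 2X.
Total moles n_T = 6.64 − 2X.
Mole fractions y_i = n_i/n_T; K = p_B^2 / (p_D p_E^3) with p_i = y_i·P.
Setting this equal to 0.164 atm^-2 and taking the physical root (0 < X < 1) gives X = 0.753.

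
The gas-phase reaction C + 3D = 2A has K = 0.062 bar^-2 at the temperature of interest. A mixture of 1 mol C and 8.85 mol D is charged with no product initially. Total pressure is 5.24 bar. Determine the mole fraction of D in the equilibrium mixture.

Take 1 mol C as basis and let X be its fractional conversion, so ξ = X.
Mole table: n_C = 1 − X; n_D = 8.85 − 3X; n_A = 2X.
n_T = Σnᵢ = 9.85 − 2X.
y_i = n_i/n_T, p_i = y_i·P. K = p_A^2 / (p_C p_D^3).
Equating to 0.062 bar^-2 and solving on 0 < X < 1: X = 0.716.
Then n_D = 6.7, n_T = 8.42, so y_D = 0.796.

y_D = 0.796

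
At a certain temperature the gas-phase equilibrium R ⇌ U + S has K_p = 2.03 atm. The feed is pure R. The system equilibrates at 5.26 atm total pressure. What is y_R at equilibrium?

Take 1 mol R as basis and let X be its fractional conversion, so ξ = X.
Species balance: n_R = 1 − X; n_U = X; n_S = X.
Total moles n_T = 1 + X.
y_i = n_i/n_T, p_i = y_i·P. K_p = p_U p_S / (p_R).
Substituting and setting equal to 2.03 atm gives a polynomial in X; the root in (0,1) is X = 0.528.
Then n_R = 0.472, n_T = 1.53, so y_R = 0.309.

y_R = 0.309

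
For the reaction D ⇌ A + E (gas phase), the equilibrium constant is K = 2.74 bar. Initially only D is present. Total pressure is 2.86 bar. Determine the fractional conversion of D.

Let X = conversion of D (basis 1 mol D); extent of reaction ξ = X.
Mole table: n_D = 1 − X; n_A = X; n_E = X.
Summing: n_T = 1 + X.
Mole fractions y_i = n_i/n_T; K = p_A p_E / (p_D) with p_i = y_i·P.
This yields a degree-2 equation in X; solving on (0,1), X = 0.699.

X = 0.699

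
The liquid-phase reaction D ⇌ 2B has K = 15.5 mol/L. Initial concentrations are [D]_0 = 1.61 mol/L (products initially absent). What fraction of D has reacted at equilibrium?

X = 0.760

Let X = conversion of D; extent ξ = 1.61·X mol/L.
Concentrations: [D] = 1.61 − 1.61X; [B] = 3.22X.
K = [B]^2 / ([D]).
This equals 15.5 at X = 0.760 (the root in 0 < X < 1).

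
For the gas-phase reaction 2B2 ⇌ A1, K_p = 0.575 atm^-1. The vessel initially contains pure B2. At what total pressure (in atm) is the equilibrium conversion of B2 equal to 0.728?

Basis: 1 mol B2 initially; let X = conversion of B2. Extent ξ = 0.5X.
Mole table: n_B2 = 1 − X; n_A1 = 0.5X.
Total moles n_T = 1 − 0.5X.
K_p = p_A1 / (p_B2^2) with p_i = (n_i/n_T)·P.
At X = 0.728: the mole-fraction product g(X) = Π y_i^ν_i = 3.129. Since K_p = g(X)·P^{-1}, P = (g/K_p)^(1/1) = (3.129/0.575)^(1/1) = 5.44 atm.

P = 5.44 atm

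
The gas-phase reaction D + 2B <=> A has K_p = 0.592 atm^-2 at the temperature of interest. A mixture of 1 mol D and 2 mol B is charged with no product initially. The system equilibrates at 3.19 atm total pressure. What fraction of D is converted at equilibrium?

X = 0.566

Basis: 1 mol D initially; let X = conversion of D. Extent ξ = X.
Species balance: n_D = 1 − X; n_B = 2 − 2X; n_A = X.
n_T = Σnᵢ = 3 − 2X.
Mole fractions y_i = n_i/n_T; K_p = p_A / (p_D p_B^2) with p_i = y_i·P.
Setting this equal to 0.592 atm^-2 and taking the physical root (0 < X < 1) gives X = 0.566.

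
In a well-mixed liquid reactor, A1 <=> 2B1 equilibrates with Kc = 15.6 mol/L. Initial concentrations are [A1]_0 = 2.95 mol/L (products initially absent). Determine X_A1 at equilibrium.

Let X = conversion of A1; extent ξ = 2.95·X mol/L.
Concentrations: [A1] = 2.95 − 2.95X; [B1] = 5.9X.
Kc = [B1]^2 / ([A1]).
This equals 15.6 at X = 0.665 (the root in 0 < X < 1).

X = 0.665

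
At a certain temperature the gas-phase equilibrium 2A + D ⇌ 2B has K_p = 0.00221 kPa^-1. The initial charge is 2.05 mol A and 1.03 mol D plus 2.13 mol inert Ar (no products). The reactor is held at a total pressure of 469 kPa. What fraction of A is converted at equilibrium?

Take 2.05 mol A as basis and let X be its fractional conversion, so ξ = 1.02X.
Mole table: n_A = 2.05 − 2.05X; n_D = 1.03 − 1.02X; n_B = 2.05X; n_I = 2.13 (inert).
Total moles n_T = 5.21 − 1.02X.
With p_i = (n_i/n_T)P, K_p = p_B^2 / (p_A^2 p_D).
Equating to 0.00221 kPa^-1 and solving on 0 < X < 1: X = 0.283.

X = 0.283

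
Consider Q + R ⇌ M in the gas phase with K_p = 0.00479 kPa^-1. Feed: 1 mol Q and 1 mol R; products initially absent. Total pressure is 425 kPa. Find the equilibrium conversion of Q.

X = 0.426

Basis: 1 mol Q initially; let X = conversion of Q. Extent ξ = X.
Species balance: n_Q = 1 − X; n_R = 1 − X; n_M = X.
n_T = Σnᵢ = 2 − X.
With p_i = (n_i/n_T)P, K_p = p_M / (p_Q p_R).
Setting this equal to 0.00479 kPa^-1 and taking the physical root (0 < X < 1) gives X = 0.426.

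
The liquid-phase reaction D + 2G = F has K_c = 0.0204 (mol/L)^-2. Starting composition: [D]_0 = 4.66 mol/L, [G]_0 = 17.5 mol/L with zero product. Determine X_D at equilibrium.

X = 0.708

Let X = conversion of D; extent ξ = 4.66·X mol/L.
Concentrations: [D] = 4.66 − 4.66X; [G] = 17.5 − 9.32X; [F] = 4.66X.
K_c = [F] / ([D] [G]^2).
Setting equal to 0.0204 and solving for X on (0,1) gives X = 0.708.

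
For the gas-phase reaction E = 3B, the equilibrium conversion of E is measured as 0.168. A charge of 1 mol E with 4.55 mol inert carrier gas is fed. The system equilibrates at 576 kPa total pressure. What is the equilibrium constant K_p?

K_p = 1.47e+03 kPa^2

Basis: 1 mol E initially; let X = conversion of E. Extent ξ = X.
Species balance: n_E = 1 − X; n_B = 3X; n_I = 4.55 (inert).
n_T = Σnᵢ = 5.55 + 2X.
At X = 0.168: n_E = 0.832, n_B = 0.504, n_T = 5.89.
p_i = (n_i/n_T)·P. K_p = p_B^3 / (p_E) = 1.47e+03 kPa^2.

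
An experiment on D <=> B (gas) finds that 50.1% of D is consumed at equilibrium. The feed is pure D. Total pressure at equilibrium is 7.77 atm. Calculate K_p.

Let X = conversion of D (basis 1 mol D); extent of reaction ξ = X.
Moles: n_D = 1 − X; n_B = X.
Total moles n_T = 1 (Δν = 0, constant).
At X = 0.501: n_D = 0.499, n_B = 0.501, n_T = 1.
p_i = (n_i/n_T)·P. K_p = p_B / (p_D) = 1.

K_p = 1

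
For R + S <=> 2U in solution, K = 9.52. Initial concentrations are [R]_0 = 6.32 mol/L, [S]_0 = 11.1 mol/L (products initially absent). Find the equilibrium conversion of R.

Let X = conversion of R; extent ξ = 6.32·X mol/L.
Concentrations: [R] = 6.32 − 6.32X; [S] = 11.1 − 6.32X; [U] = 12.6X.
K = [U]^2 / ([R] [S]).
This equals 9.52 at X = 0.758 (the root in 0 < X < 1).

X = 0.758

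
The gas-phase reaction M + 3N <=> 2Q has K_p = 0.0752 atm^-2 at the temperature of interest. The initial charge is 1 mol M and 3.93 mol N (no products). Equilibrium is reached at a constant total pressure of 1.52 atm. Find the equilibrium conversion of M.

X = 0.236

Let X = conversion of M (basis 1 mol M); extent of reaction ξ = X.
Moles: n_M = 1 − X; n_N = 3.93 − 3X; n_Q = 2X.
n_T = Σnᵢ = 4.93 − 2X.
With p_i = (n_i/n_T)P, K_p = p_Q^2 / (p_M p_N^3).
Setting this equal to 0.0752 atm^-2 and taking the physical root (0 < X < 1) gives X = 0.236.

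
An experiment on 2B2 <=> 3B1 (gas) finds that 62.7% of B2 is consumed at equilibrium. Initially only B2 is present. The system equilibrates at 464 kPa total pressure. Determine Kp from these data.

Let X = conversion of B2 (basis 1 mol B2); extent of reaction ξ = 0.5X.
At extent ξ: n_B2 = 1 − X; n_B1 = 1.5X.
n_T = Σnᵢ = 1 + 0.5X.
At X = 0.627: n_B2 = 0.373, n_B1 = 0.941, n_T = 1.31.
p_i = (n_i/n_T)·P. Kp = p_B1^3 / (p_B2^2) = 2.11e+03 kPa.

Kp = 2.11e+03 kPa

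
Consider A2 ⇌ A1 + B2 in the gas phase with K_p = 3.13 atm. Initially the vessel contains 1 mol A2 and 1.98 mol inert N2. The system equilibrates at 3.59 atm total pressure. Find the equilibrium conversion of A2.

Basis: 1 mol A2 initially; let X = conversion of A2. Extent ξ = X.
Species balance: n_A2 = 1 − X; n_A1 = X; n_B2 = X; n_I = 1.98 (inert).
Summing: n_T = 2.98 + X.
With p_i = (n_i/n_T)P, K_p = p_A1 p_B2 / (p_A2).
This yields a degree-2 equation in X; solving on (0,1), X = 0.804.

X = 0.804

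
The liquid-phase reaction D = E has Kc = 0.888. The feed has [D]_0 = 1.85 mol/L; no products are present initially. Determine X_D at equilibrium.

Let X = conversion of D; extent ξ = 1.85·X mol/L.
Concentrations: [D] = 1.85 − 1.85X; [E] = 1.85X.
Kc = [E] / ([D]).
Setting equal to 0.888 and solving for X on (0,1) gives X = 0.470.

X = 0.470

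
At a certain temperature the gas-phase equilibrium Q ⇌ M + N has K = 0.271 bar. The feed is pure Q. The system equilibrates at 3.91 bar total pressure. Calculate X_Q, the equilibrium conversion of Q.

X = 0.255

Basis: 1 mol Q initially; let X = conversion of Q. Extent ξ = X.
Species balance: n_Q = 1 − X; n_M = X; n_N = X.
n_T = Σnᵢ = 1 + X.
y_i = n_i/n_T, p_i = y_i·P. K = p_M p_N / (p_Q).
Setting this equal to 0.271 bar and taking the physical root (0 < X < 1) gives X = 0.255.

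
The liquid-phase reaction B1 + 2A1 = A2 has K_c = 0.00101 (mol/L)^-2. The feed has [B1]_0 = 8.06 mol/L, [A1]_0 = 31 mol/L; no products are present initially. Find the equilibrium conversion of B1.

X = 0.384

Let X = conversion of B1; extent ξ = 8.06·X mol/L.
Concentrations: [B1] = 8.06 − 8.06X; [A1] = 31 − 16.1X; [A2] = 8.06X.
K_c = [A2] / ([B1] [A1]^2).
Setting equal to 0.00101 and solving for X on (0,1) gives X = 0.384.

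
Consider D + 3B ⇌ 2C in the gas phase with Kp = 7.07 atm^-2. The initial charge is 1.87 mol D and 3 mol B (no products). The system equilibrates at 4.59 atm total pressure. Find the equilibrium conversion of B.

X = 0.813

Let X = conversion of B (basis 3 mol B); extent of reaction ξ = X.
Mole table: n_D = 1.87 − X; n_B = 3 − 3X; n_C = 2X.
n_T = Σnᵢ = 4.87 − 2X.
Mole fractions y_i = n_i/n_T; Kp = p_C^2 / (p_D p_B^3) with p_i = y_i·P.
This yields a degree-4 equation in X; solving on (0,1), X = 0.813.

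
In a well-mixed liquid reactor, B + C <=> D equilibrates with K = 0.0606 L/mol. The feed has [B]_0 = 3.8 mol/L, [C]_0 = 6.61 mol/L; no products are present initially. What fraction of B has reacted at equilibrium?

X = 0.255

Let X = conversion of B; extent ξ = 3.8·X mol/L.
Concentrations: [B] = 3.8 − 3.8X; [C] = 6.61 − 3.8X; [D] = 3.8X.
K = [D] / ([B] [C]).
Solving K = 0.0606 for X ∈ (0,1): X = 0.255.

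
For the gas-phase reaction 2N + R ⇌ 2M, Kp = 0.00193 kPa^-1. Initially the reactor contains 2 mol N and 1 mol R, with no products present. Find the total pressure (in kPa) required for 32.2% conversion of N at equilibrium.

P = 462 kPa

Take 2 mol N as basis and let X be its fractional conversion, so ξ = X.
Species balance: n_N = 2 − 2X; n_R = 1 − X; n_M = 2X.
n_T = Σnᵢ = 3 − X.
Kp = p_M^2 / (p_N^2 p_R) with p_i = (n_i/n_T)·P.
At X = 0.322: the mole-fraction product g(X) = Π y_i^ν_i = 0.8909. Since Kp = g(X)·P^{-1}, P = (g/Kp)^(1/1) = (0.8909/0.00193)^(1/1) = 462 kPa.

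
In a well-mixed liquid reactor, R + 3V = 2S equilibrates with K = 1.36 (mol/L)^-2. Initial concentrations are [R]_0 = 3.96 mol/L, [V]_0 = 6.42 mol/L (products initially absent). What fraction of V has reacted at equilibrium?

X = 0.766

Let X = conversion of V; extent ξ = 6.42X/3 mol/L.
Concentrations: [R] = 3.96 − 2.14X; [V] = 6.42 − 6.42X; [S] = 4.28X.
K = [S]^2 / ([R] [V]^3).
Solving K = 1.36 for X ∈ (0,1): X = 0.766.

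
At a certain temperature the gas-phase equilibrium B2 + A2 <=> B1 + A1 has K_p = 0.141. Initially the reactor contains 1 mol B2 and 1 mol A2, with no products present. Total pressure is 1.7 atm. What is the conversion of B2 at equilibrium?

X = 0.273

Basis: 1 mol B2 initially; let X = conversion of B2. Extent ξ = X.
Moles: n_B2 = 1 − X; n_A2 = 1 − X; n_B1 = X; n_A1 = X.
Since Δν = 0, n_T = 2 throughout.
y_i = n_i/n_T, p_i = y_i·P. K_p = p_B1 p_A1 / (p_B2 p_A2).
This yields a degree-2 equation in X; solving on (0,1), X = 0.273.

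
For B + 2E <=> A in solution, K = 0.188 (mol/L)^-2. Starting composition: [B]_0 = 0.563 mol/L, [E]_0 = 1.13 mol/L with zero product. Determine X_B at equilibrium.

Let X = conversion of B; extent ξ = 0.563·X mol/L.
Concentrations: [B] = 0.563 − 0.563X; [E] = 1.13 − 1.13X; [A] = 0.563X.
K = [A] / ([B] [E]^2).
This equals 0.188 at X = 0.148 (the root in 0 < X < 1).

X = 0.148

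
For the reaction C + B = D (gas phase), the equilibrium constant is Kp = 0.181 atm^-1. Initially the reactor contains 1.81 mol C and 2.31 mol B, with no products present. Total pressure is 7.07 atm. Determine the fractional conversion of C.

Basis: 1.81 mol C initially; let X = conversion of C. Extent ξ = 1.81X.
Species balance: n_C = 1.81 − 1.81X; n_B = 2.31 − 1.81X; n_D = 1.81X.
Total moles n_T = 4.12 − 1.81X.
y_i = n_i/n_T, p_i = y_i·P. Kp = p_D / (p_C p_B).
This yields a degree-2 equation in X; solving on (0,1), X = 0.377.

X = 0.377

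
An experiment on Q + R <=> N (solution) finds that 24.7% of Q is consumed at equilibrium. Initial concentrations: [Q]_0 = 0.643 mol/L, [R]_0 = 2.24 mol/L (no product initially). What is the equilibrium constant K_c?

Let X = conversion of Q.
Concentrations: [Q] = 0.643 − 0.643X; [R] = 2.24 − 0.643X; [N] = 0.643X.
At X = 0.247: [Q] = 0.484, [R] = 2.08, [N] = 0.159.
K_c = [N] / ([Q] [R]) = 0.158 L/mol.

K_c = 0.158 L/mol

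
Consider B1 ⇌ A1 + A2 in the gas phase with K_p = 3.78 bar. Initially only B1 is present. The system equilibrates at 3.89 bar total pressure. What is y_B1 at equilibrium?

y_B1 = 0.175

Basis: 1 mol B1 initially; let X = conversion of B1. Extent ξ = X.
Moles: n_B1 = 1 − X; n_A1 = X; n_A2 = X.
Summing: n_T = 1 + X.
y_i = n_i/n_T, p_i = y_i·P. K_p = p_A1 p_A2 / (p_B1).
Equating to 3.78 bar and solving on 0 < X < 1: X = 0.702.
Then n_B1 = 0.298, n_T = 1.7, so y_B1 = 0.175.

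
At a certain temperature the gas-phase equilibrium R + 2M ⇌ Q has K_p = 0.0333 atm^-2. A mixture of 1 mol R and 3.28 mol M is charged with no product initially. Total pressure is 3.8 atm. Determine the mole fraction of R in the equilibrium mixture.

y_R = 0.205

Basis: 1 mol R initially; let X = conversion of R. Extent ξ = X.
Moles: n_R = 1 − X; n_M = 3.28 − 2X; n_Q = X.
Summing: n_T = 4.28 − 2X.
y_i = n_i/n_T, p_i = y_i·P. K_p = p_Q / (p_R p_M^2).
Substituting and setting equal to 0.0333 atm^-2 gives a polynomial in X; the root in (0,1) is X = 0.209.
Then n_R = 0.791, n_T = 3.86, so y_R = 0.205.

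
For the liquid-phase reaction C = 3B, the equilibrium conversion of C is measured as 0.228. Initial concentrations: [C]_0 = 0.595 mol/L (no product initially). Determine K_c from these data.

K_c = 0.147 (mol/L)^2

Let X = conversion of C.
Concentrations: [C] = 0.595 − 0.595X; [B] = 1.78X.
At X = 0.228: [C] = 0.459, [B] = 0.407.
K_c = [B]^3 / ([C]) = 0.147 (mol/L)^2.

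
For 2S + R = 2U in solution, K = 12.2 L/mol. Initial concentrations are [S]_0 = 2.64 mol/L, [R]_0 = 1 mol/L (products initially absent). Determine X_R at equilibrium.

X = 0.803

Let X = conversion of R; extent ξ = 1·X mol/L.
Concentrations: [S] = 2.64 − 2X; [R] = 1 − 1X; [U] = 2X.
K = [U]^2 / ([S]^2 [R]).
Equating to 12.2 L/mol: the physical root is X = 0.803.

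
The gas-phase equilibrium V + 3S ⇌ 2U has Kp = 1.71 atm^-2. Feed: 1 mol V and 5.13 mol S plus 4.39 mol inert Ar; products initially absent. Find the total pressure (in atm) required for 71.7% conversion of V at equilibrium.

P = 3.64 atm

Let X = conversion of V (basis 1 mol V); extent of reaction ξ = X.
At extent ξ: n_V = 1 − X; n_S = 5.13 − 3X; n_U = 2X; n_I = 4.39 (inert).
n_T = Σnᵢ = 10.5 − 2X.
Kp = p_U^2 / (p_V p_S^3) with p_i = (n_i/n_T)·P.
At X = 0.717: the mole-fraction product g(X) = Π y_i^ν_i = 22.69. Since Kp = g(X)·P^{-2}, P = (g/Kp)^(1/2) = (22.69/1.71)^(1/2) = 3.64 atm.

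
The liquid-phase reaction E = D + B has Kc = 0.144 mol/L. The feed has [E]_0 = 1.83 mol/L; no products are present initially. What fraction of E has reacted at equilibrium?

X = 0.244

Let X = conversion of E; extent ξ = 1.83·X mol/L.
Concentrations: [E] = 1.83 − 1.83X; [D] = 1.83X; [B] = 1.83X.
Kc = [D] [B] / ([E]).
Equating to 0.144 mol/L: the physical root is X = 0.244.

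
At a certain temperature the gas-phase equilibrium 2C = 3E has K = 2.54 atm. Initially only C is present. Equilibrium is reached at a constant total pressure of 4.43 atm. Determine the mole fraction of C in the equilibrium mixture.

Let X = conversion of C (basis 1 mol C); extent of reaction ξ = 0.5X.
Species balance: n_C = 1 − X; n_E = 1.5X.
Summing: n_T = 1 + 0.5X.
y_i = n_i/n_T, p_i = y_i·P. K = p_E^3 / (p_C^2).
Equating to 2.54 atm and solving on 0 < X < 1: X = 0.413.
Then n_C = 0.587, n_T = 1.21, so y_C = 0.486.

y_C = 0.486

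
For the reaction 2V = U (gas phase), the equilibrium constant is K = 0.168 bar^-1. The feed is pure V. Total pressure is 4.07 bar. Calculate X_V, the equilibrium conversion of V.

X = 0.483

Let X = conversion of V (basis 1 mol V); extent of reaction ξ = 0.5X.
Mole table: n_V = 1 − X; n_U = 0.5X.
Total moles n_T = 1 − 0.5X.
Mole fractions y_i = n_i/n_T; K = p_U / (p_V^2) with p_i = y_i·P.
Equating to 0.168 bar^-1 and solving on 0 < X < 1: X = 0.483.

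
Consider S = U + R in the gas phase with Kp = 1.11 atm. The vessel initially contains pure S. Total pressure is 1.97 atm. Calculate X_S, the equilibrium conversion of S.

X = 0.600

Let X = conversion of S (basis 1 mol S); extent of reaction ξ = X.
Species balance: n_S = 1 − X; n_U = X; n_R = X.
Summing: n_T = 1 + X.
With p_i = (n_i/n_T)P, Kp = p_U p_R / (p_S).
Substituting and setting equal to 1.11 atm gives a polynomial in X; the root in (0,1) is X = 0.600.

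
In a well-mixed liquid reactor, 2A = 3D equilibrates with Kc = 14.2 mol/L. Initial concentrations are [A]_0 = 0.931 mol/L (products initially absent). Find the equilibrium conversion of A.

Let X = conversion of A; extent ξ = 0.931X/2 mol/L.
Concentrations: [A] = 0.931 − 0.931X; [D] = 1.4X.
Kc = [D]^3 / ([A]^2).
This equals 14.2 at X = 0.715 (the root in 0 < X < 1).

X = 0.715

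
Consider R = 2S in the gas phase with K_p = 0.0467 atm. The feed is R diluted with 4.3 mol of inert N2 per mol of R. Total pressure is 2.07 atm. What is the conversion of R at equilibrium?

X = 0.161

Basis: 1 mol R initially; let X = conversion of R. Extent ξ = X.
Species balance: n_R = 1 − X; n_S = 2X; n_I = 4.3 (inert).
n_T = Σnᵢ = 5.3 + X.
With p_i = (n_i/n_T)P, K_p = p_S^2 / (p_R).
Substituting and setting equal to 0.0467 atm gives a polynomial in X; the root in (0,1) is X = 0.161.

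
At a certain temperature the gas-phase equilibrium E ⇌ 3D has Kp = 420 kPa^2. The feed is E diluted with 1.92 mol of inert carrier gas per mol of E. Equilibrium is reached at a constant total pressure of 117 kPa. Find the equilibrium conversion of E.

X = 0.216

Take 1 mol E as basis and let X be its fractional conversion, so ξ = X.
Mole table: n_E = 1 − X; n_D = 3X; n_I = 1.92 (inert).
n_T = Σnᵢ = 2.92 + 2X.
y_i = n_i/n_T, p_i = y_i·P. Kp = p_D^3 / (p_E).
Equating to 420 kPa^2 and solving on 0 < X < 1: X = 0.216.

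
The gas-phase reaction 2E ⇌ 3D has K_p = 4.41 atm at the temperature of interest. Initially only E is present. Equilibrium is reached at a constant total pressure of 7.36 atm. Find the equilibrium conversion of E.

Let X = conversion of E (basis 1 mol E); extent of reaction ξ = 0.5X.
At extent ξ: n_E = 1 − X; n_D = 1.5X.
Total moles n_T = 1 + 0.5X.
With p_i = (n_i/n_T)P, K_p = p_D^3 / (p_E^2).
Equating to 4.41 atm and solving on 0 < X < 1: X = 0.418.

X = 0.418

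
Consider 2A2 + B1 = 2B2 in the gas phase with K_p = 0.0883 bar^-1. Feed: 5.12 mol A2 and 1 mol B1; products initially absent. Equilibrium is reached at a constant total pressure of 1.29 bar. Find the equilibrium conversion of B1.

X = 0.272

Let X = conversion of B1 (basis 1 mol B1); extent of reaction ξ = X.
Mole table: n_A2 = 5.12 − 2X; n_B1 = 1 − X; n_B2 = 2X.
Total moles n_T = 6.12 − X.
Mole fractions y_i = n_i/n_T; K_p = p_B2^2 / (p_A2^2 p_B1) with p_i = y_i·P.
This yields a degree-3 equation in X; solving on (0,1), X = 0.272.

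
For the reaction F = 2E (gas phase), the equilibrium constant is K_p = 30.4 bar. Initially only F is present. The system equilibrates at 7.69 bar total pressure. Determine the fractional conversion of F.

X = 0.705

Basis: 1 mol F initially; let X = conversion of F. Extent ξ = X.
Mole table: n_F = 1 − X; n_E = 2X.
n_T = Σnᵢ = 1 + X.
With p_i = (n_i/n_T)P, K_p = p_E^2 / (p_F).
This yields a degree-2 equation in X; solving on (0,1), X = 0.705.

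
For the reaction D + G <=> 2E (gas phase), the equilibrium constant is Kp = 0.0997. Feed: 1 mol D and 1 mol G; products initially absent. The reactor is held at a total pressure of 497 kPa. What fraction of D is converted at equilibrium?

Basis: 1 mol D initially; let X = conversion of D. Extent ξ = X.
Species balance: n_D = 1 − X; n_G = 1 − X; n_E = 2X.
Total moles n_T = 2 (Δν = 0, constant).
With p_i = (n_i/n_T)P, Kp = p_E^2 / (p_D p_G).
Equating to 0.0997 and solving on 0 < X < 1: X = 0.136.

X = 0.136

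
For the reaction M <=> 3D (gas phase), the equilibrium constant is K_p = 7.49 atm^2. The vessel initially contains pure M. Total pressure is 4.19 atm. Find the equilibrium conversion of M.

X = 0.305

Basis: 1 mol M initially; let X = conversion of M. Extent ξ = X.
Species balance: n_M = 1 − X; n_D = 3X.
Total moles n_T = 1 + 2X.
y_i = n_i/n_T, p_i = y_i·P. K_p = p_D^3 / (p_M).
Equating to 7.49 atm^2 and solving on 0 < X < 1: X = 0.305.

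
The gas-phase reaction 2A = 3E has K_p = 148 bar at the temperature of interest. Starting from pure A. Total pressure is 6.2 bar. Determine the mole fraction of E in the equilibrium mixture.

y_E = 0.842

Let X = conversion of A (basis 1 mol A); extent of reaction ξ = 0.5X.
Species balance: n_A = 1 − X; n_E = 1.5X.
Summing: n_T = 1 + 0.5X.
With p_i = (n_i/n_T)P, K_p = p_E^3 / (p_A^2).
Substituting and setting equal to 148 bar gives a polynomial in X; the root in (0,1) is X = 0.780.
Then n_E = 1.17, n_T = 1.39, so y_E = 0.842.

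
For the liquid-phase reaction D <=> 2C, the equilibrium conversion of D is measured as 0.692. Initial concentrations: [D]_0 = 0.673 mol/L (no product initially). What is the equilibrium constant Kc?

Let X = conversion of D.
Concentrations: [D] = 0.673 − 0.673X; [C] = 1.35X.
At X = 0.692: [D] = 0.207, [C] = 0.931.
Kc = [C]^2 / ([D]) = 4.19 mol/L.

Kc = 4.19 mol/L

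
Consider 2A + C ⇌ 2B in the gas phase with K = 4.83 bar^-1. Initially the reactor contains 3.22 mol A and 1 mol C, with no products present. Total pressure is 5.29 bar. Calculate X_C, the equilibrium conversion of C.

Take 1 mol C as basis and let X be its fractional conversion, so ξ = X.
Species balance: n_A = 3.22 − 2X; n_C = 1 − X; n_B = 2X.
n_T = Σnᵢ = 4.22 − X.
y_i = n_i/n_T, p_i = y_i·P. K = p_B^2 / (p_A^2 p_C).
Setting this equal to 4.83 bar^-1 and taking the physical root (0 < X < 1) gives X = 0.841.

X = 0.841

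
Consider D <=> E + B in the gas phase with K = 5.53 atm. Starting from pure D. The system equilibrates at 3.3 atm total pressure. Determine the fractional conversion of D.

Let X = conversion of D (basis 1 mol D); extent of reaction ξ = X.
Species balance: n_D = 1 − X; n_E = X; n_B = X.
n_T = Σnᵢ = 1 + X.
Mole fractions y_i = n_i/n_T; K = p_E p_B / (p_D) with p_i = y_i·P.
Substituting and setting equal to 5.53 atm gives a polynomial in X; the root in (0,1) is X = 0.791.

X = 0.791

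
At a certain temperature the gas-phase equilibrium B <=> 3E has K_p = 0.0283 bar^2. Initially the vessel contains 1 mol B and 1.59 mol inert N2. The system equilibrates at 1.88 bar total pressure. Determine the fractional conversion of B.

X = 0.128

Let X = conversion of B (basis 1 mol B); extent of reaction ξ = X.
At extent ξ: n_B = 1 − X; n_E = 3X; n_I = 1.59 (inert).
n_T = Σnᵢ = 2.59 + 2X.
y_i = n_i/n_T, p_i = y_i·P. K_p = p_E^3 / (p_B).
This yields a degree-3 equation in X; solving on (0,1), X = 0.128.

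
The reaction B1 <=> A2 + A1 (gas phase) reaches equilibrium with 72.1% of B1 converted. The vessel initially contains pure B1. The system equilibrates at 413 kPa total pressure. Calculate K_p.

Take 1 mol B1 as basis and let X be its fractional conversion, so ξ = X.
Moles: n_B1 = 1 − X; n_A2 = X; n_A1 = X.
Total moles n_T = 1 + X.
At X = 0.721: n_B1 = 0.279, n_A2 = 0.721, n_A1 = 0.721, n_T = 1.72.
p_i = (n_i/n_T)·P. K_p = p_A2 p_A1 / (p_B1) = 447 kPa.

K_p = 447 kPa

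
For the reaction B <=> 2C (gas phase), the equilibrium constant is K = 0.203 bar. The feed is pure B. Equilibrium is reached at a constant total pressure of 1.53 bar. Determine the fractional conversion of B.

Let X = conversion of B (basis 1 mol B); extent of reaction ξ = X.
Mole table: n_B = 1 − X; n_C = 2X.
Total moles n_T = 1 + X.
Mole fractions y_i = n_i/n_T; K = p_C^2 / (p_B) with p_i = y_i·P.
Equating to 0.203 bar and solving on 0 < X < 1: X = 0.179.

X = 0.179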